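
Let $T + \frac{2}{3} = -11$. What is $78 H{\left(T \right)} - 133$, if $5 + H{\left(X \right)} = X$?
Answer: $-1433$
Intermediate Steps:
$T = - \frac{35}{3}$ ($T = - \frac{2}{3} - 11 = - \frac{35}{3} \approx -11.667$)
$H{\left(X \right)} = -5 + X$
$78 H{\left(T \right)} - 133 = 78 \left(-5 - \frac{35}{3}\right) - 133 = 78 \left(- \frac{50}{3}\right) - 133 = -1300 - 133 = -1433$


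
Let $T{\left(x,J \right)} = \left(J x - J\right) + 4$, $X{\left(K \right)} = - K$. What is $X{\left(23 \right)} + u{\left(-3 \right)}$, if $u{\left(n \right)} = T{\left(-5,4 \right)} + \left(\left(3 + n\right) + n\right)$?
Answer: $-46$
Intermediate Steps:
$T{\left(x,J \right)} = 4 - J + J x$ ($T{\left(x,J \right)} = \left(- J + J x\right) + 4 = 4 - J + J x$)
$u{\left(n \right)} = -17 + 2 n$ ($u{\left(n \right)} = \left(4 - 4 + 4 \left(-5\right)\right) + \left(\left(3 + n\right) + n\right) = \left(4 - 4 - 20\right) + \left(3 + 2 n\right) = -20 + \left(3 + 2 n\right) = -17 + 2 n$)
$X{\left(23 \right)} + u{\left(-3 \right)} = \left(-1\right) 23 + \left(-17 + 2 \left(-3\right)\right) = -23 - 23 = -46$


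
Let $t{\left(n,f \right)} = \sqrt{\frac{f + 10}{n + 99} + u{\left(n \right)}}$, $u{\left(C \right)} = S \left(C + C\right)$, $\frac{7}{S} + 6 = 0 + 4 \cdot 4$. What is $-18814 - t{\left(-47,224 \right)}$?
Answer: $-18814 - \frac{i \sqrt{6130}}{10} \approx -18814.0 - 7.8294 i$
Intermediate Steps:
$S = \frac{7}{10}$ ($S = \frac{7}{-6 + \left(0 + 4 \cdot 4\right)} = \frac{7}{-6 + \left(0 + 16\right)} = \frac{7}{-6 + 16} = \frac{7}{10} \approx 0.7$)
$u{\left(C \right)} = \frac{7 C}{5}$ ($u{\left(C \right)} = \frac{7 \left(C + C\right)}{10} = \frac{7 \cdot 2 C}{10} = \frac{7 C}{5}$)
$t{\left(n,f \right)} = \sqrt{\frac{7 n}{5} + \frac{10 + f}{99 + n}}$ ($t{\left(n,f \right)} = \sqrt{\frac{f + 10}{n + 99} + \frac{7 n}{5}} = \sqrt{\frac{10 + f}{99 + n} + \frac{7 n}{5}} = \sqrt{\frac{7 n}{5} + \frac{10 + f}{99 + n}}$)
$-18814 - t{\left(-47,224 \right)} = -18814 - \frac{\sqrt{5} \sqrt{\frac{50 + 5 \cdot 224 + 7 \left(-47\right) \left(99 - 47\right)}{99 - 47}}}{5} = -18814 - \frac{\sqrt{5} \sqrt{\frac{50 + 1120 + 7 \left(-47\right) 52}{52}}}{5} = -18814 - \frac{\sqrt{5} \sqrt{\frac{50 + 1120 - 17108}{52}}}{5} = -18814 - \frac{\sqrt{5} \sqrt{\frac{1}{52} \left(-15938\right)}}{5} = -18814 - \frac{\sqrt{5} \sqrt{- \frac{613}{2}}}{5} = -18814 - \frac{\sqrt{5} \frac{i \sqrt{1226}}{2}}{5} = -18814 - \frac{i \sqrt{6130}}{10}$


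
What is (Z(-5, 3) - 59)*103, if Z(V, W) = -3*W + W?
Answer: -6695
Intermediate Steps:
Z(V, W) = -2*W
(Z(-5, 3) - 59)*103 = (-2*3 - 59)*103 = (-6 - 59)*103 = -65*103 = -6695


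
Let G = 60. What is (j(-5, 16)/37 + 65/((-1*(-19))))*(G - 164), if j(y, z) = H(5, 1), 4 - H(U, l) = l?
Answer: -256048/703 ≈ -364.22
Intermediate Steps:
H(U, l) = 4 - l
j(y, z) = 3 (j(y, z) = 4 - 1*1 = 4 - 1 = 3)
(j(-5, 16)/37 + 65/((-1*(-19))))*(G - 164) = (3/37 + 65/((-1*(-19))))*(60 - 164) = (3*(1/37) + 65/19)*(-104) = (3/37 + 65*(1/19))*(-104) = (3/37 + 65/19)*(-104) = (2462/703)*(-104) = -256048/703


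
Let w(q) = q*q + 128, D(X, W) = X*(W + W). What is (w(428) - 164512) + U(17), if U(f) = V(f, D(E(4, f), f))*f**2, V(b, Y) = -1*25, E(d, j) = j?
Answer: 11575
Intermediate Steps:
D(X, W) = 2*W*X (D(X, W) = X*(2*W) = 2*W*X)
V(b, Y) = -25
w(q) = 128 + q**2 (w(q) = q**2 + 128 = 128 + q**2)
U(f) = -25*f**2
(w(428) - 164512) + U(17) = ((128 + 428**2) - 164512) - 25*17**2 = ((128 + 183184) - 164512) - 25*289 = (183312 - 164512) - 7225 = 18800 - 7225 = 11575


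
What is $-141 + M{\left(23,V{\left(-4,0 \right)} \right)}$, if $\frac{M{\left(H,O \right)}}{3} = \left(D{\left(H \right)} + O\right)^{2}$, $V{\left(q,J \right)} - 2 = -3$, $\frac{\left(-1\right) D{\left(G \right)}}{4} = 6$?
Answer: $1734$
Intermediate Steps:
$D{\left(G \right)} = -24$ ($D{\left(G \right)} = \left(-4\right) 6 = -24$)
$V{\left(q,J \right)} = -1$ ($V{\left(q,J \right)} = 2 - 3 = -1$)
$M{\left(H,O \right)} = 3 \left(-24 + O\right)^{2}$
$-141 + M{\left(23,V{\left(-4,0 \right)} \right)} = -141 + 3 \left(-24 - 1\right)^{2} = -141 + 3 \left(-25\right)^{2} = -141 + 3 \cdot 625 = -141 + 1875 = 1734$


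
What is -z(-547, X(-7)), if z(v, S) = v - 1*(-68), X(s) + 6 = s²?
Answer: 479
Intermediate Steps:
X(s) = -6 + s²
z(v, S) = 68 + v (z(v, S) = v + 68 = 68 + v)
-z(-547, X(-7)) = -(68 - 547) = -1*(-479) = 479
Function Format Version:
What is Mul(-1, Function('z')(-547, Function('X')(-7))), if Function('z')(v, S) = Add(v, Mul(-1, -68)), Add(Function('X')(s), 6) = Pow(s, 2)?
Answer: 479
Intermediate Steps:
Function('X')(s) = Add(-6, Pow(s, 2))
Function('z')(v, S) = Add(68, v) (Function('z')(v, S) = Add(v, 68) = Add(68, v))
Mul(-1, Function('z')(-547, Function('X')(-7))) = Mul(-1, Add(68, -547)) = Mul(-1, -479) = 479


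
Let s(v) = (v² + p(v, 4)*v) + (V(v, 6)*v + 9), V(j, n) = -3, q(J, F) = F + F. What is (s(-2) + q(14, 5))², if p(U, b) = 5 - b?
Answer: 729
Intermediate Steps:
q(J, F) = 2*F
s(v) = 9 + v² - 2*v (s(v) = (v² + (5 - 1*4)*v) + (-3*v + 9) = (v² + (5 - 4)*v) + (9 - 3*v) = (v² + 1*v) + (9 - 3*v) = (v² + v) + (9 - 3*v) = (v + v²) + (9 - 3*v) = 9 + v² - 2*v)
(s(-2) + q(14, 5))² = ((9 + (-2)² - 2*(-2)) + 2*5)² = ((9 + 4 + 4) + 10)² = (17 + 10)² = 27² = 729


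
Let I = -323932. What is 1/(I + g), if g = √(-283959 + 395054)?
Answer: -323932/104931829529 - √111095/104931829529 ≈ -3.0902e-6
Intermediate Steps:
g = √111095 ≈ 333.31
1/(I + g) = 1/(-323932 + √111095)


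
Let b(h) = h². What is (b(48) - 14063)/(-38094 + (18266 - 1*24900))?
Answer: 11759/44728 ≈ 0.26290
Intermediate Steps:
(b(48) - 14063)/(-38094 + (18266 - 1*24900)) = (48² - 14063)/(-38094 + (18266 - 1*24900)) = (2304 - 14063)/(-38094 + (18266 - 24900)) = -11759/(-38094 - 6634) = -11759/(-44728) = -11759*(-1/44728) = 11759/44728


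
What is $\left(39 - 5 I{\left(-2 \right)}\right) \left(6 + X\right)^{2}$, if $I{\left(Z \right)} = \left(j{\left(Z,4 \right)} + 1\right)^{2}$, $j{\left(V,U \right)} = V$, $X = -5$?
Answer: $34$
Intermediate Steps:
$I{\left(Z \right)} = \left(1 + Z\right)^{2}$ ($I{\left(Z \right)} = \left(Z + 1\right)^{2} = \left(1 + Z\right)^{2}$)
$\left(39 - 5 I{\left(-2 \right)}\right) \left(6 + X\right)^{2} = \left(39 - 5 \left(1 - 2\right)^{2}\right) \left(6 - 5\right)^{2} = \left(39 - 5 \left(-1\right)^{2}\right) 1^{2} = \left(39 - 5\right) 1 = 34 \cdot 1 = 34$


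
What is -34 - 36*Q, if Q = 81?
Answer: -2950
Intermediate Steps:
-34 - 36*Q = -34 - 36*81 = -34 - 2916 = -2950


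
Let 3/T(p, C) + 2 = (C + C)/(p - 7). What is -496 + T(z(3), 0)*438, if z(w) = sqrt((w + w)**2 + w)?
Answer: -1153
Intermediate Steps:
z(w) = sqrt(w + 4*w**2) (z(w) = sqrt((2*w)**2 + w) = sqrt(4*w**2 + w) = sqrt(w + 4*w**2))
T(p, C) = 3/(-2 + 2*C/(-7 + p)) (T(p, C) = 3/(-2 + (C + C)/(p - 7)) = 3/(-2 + (2*C)/(-7 + p)) = 3/(-2 + 2*C/(-7 + p)))
-496 + T(z(3), 0)*438 = -496 + (3*(-7 + sqrt(3*(1 + 4*3)))/(2*(7 + 0 - sqrt(3*(1 + 4*3)))))*438 = -496 + (3*(-7 + sqrt(3*(1 + 12)))/(2*(7 + 0 - sqrt(3*(1 + 12)))))*438 = -496 + (3*(-7 + sqrt(3*13))/(2*(7 + 0 - sqrt(3*13))))*438 = -496 + (3*(-7 + sqrt(39))/(2*(7 + 0 - sqrt(39))))*438 = -496 + (3*(-7 + sqrt(39))/(2*(7 - sqrt(39))))*438 = -496 + 657*(-7 + sqrt(39))/(7 - sqrt(39))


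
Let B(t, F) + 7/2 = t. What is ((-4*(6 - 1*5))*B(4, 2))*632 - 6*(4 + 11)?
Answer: -1354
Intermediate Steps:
B(t, F) = -7/2 + t
((-4*(6 - 1*5))*B(4, 2))*632 - 6*(4 + 11) = ((-4*(6 - 1*5))*(-7/2 + 4))*632 - 6*(4 + 11) = (-4*(6 - 5)*(1/2))*632 - 6*15 = (-4*1*(1/2))*632 - 90 = -4*1/2*632 - 90 = -2*632 - 90 = -1264 - 90 = -1354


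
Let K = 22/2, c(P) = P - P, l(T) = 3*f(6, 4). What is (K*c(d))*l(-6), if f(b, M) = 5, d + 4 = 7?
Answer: 0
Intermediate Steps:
d = 3 (d = -4 + 7 = 3)
l(T) = 15 (l(T) = 3*5 = 15)
c(P) = 0
K = 11 (K = 22*(½) = 11)
(K*c(d))*l(-6) = (11*0)*15 = 0*15 = 0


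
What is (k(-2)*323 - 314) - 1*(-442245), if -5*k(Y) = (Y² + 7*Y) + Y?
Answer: 2213531/5 ≈ 4.4271e+5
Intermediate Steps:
k(Y) = -8*Y/5 - Y²/5 (k(Y) = -((Y² + 7*Y) + Y)/5 = -(Y² + 8*Y)/5 = -8*Y/5 - Y²/5)
(k(-2)*323 - 314) - 1*(-442245) = (-⅕*(-2)*(8 - 2)*323 - 314) - 1*(-442245) = (-⅕*(-2)*6*323 - 314) + 442245 = ((12/5)*323 - 314) + 442245 = (3876/5 - 314) + 442245 = 2306/5 + 442245 = 2213531/5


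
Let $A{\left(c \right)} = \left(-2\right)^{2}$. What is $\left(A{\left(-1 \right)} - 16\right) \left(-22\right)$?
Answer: $264$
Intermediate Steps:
$A{\left(c \right)} = 4$
$\left(A{\left(-1 \right)} - 16\right) \left(-22\right) = \left(4 - 16\right) \left(-22\right) = \left(-12\right) \left(-22\right) = 264$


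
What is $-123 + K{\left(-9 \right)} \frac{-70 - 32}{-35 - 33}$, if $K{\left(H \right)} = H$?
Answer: $- \frac{273}{2} \approx -136.5$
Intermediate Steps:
$-123 + K{\left(-9 \right)} \frac{-70 - 32}{-35 - 33} = -123 - 9 \frac{-70 - 32}{-35 - 33} = -123 - 9 \left(- \frac{102}{-68}\right) = -123 - 9 \left(\left(-102\right) \left(- \frac{1}{68}\right)\right) = -123 - \frac{27}{2} = - \frac{273}{2}$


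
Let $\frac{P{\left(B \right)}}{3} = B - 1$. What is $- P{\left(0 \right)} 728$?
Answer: $2184$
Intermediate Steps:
$P{\left(B \right)} = -3 + 3 B$ ($P{\left(B \right)} = 3 \left(B - 1\right) = 3 \left(-1 + B\right) = -3 + 3 B$)
$- P{\left(0 \right)} 728 = - (-3 + 3 \cdot 0) 728 = - (-3 + 0) 728 = \left(-1\right) \left(-3\right) 728 = 3 \cdot 728 = 2184$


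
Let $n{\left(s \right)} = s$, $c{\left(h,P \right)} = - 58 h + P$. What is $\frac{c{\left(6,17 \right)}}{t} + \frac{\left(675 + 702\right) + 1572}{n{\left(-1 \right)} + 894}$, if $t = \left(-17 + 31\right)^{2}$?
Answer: $\frac{282421}{175028} \approx 1.6136$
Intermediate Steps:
$c{\left(h,P \right)} = P - 58 h$
$t = 196$ ($t = 14^{2} = 196$)
$\frac{c{\left(6,17 \right)}}{t} + \frac{\left(675 + 702\right) + 1572}{n{\left(-1 \right)} + 894} = \frac{17 - 348}{196} + \frac{\left(675 + 702\right) + 1572}{-1 + 894} = \left(17 - 348\right) \frac{1}{196} + \frac{1377 + 1572}{893} = \left(-331\right) \frac{1}{196} + 2949 \cdot \frac{1}{893} = - \frac{331}{196} + \frac{2949}{893} = \frac{282421}{175028}$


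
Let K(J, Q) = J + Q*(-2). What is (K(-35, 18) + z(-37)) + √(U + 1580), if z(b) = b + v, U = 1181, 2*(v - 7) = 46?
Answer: -78 + √2761 ≈ -25.455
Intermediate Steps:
v = 30 (v = 7 + (½)*46 = 7 + 23 = 30)
K(J, Q) = J - 2*Q
z(b) = 30 + b (z(b) = b + 30 = 30 + b)
(K(-35, 18) + z(-37)) + √(U + 1580) = ((-35 - 2*18) + (30 - 37)) + √(1181 + 1580) = ((-35 - 36) - 7) + √2761 = (-71 - 7) + √2761 = -78 + √2761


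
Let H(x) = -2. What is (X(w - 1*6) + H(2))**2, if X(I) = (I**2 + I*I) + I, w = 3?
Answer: 169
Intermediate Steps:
X(I) = I + 2*I**2 (X(I) = (I**2 + I**2) + I = 2*I**2 + I = I + 2*I**2)
(X(w - 1*6) + H(2))**2 = ((3 - 1*6)*(1 + 2*(3 - 1*6)) - 2)**2 = ((3 - 6)*(1 + 2*(3 - 6)) - 2)**2 = (-3*(1 + 2*(-3)) - 2)**2 = (-3*(1 - 6) - 2)**2 = (-3*(-5) - 2)**2 = (15 - 2)**2 = 13**2 = 169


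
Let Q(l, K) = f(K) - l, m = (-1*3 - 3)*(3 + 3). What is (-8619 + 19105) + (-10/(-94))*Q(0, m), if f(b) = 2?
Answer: 492852/47 ≈ 10486.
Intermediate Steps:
m = -36 (m = (-3 - 3)*6 = -6*6 = -36)
Q(l, K) = 2 - l
(-8619 + 19105) + (-10/(-94))*Q(0, m) = (-8619 + 19105) + (-10/(-94))*(2 - 1*0) = 10486 + (-10*(-1/94))*(2 + 0) = 10486 + (5/47)*2 = 10486 + 10/47 = 492852/47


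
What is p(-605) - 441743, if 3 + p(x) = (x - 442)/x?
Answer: -267255283/605 ≈ -4.4174e+5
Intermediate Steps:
p(x) = -3 + (-442 + x)/x (p(x) = -3 + (x - 442)/x = -3 + (-442 + x)/x)
p(-605) - 441743 = (-2 - 442/(-605)) - 441743 = (-2 - 442*(-1/605)) - 441743 = (-2 + 442/605) - 441743 = -768/605 - 441743 = -267255283/605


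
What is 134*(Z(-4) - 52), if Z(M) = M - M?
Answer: -6968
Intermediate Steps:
Z(M) = 0
134*(Z(-4) - 52) = 134*(0 - 52) = 134*(-52) = -6968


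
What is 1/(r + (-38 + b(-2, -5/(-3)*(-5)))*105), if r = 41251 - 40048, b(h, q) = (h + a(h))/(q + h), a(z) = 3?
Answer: -31/86712 ≈ -0.00035751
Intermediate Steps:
b(h, q) = (3 + h)/(h + q) (b(h, q) = (h + 3)/(q + h) = (3 + h)/(h + q))
r = 1203
1/(r + (-38 + b(-2, -5/(-3)*(-5)))*105) = 1/(1203 + (-38 + (3 - 2)/(-2 - 5/(-3)*(-5)))*105) = 1/(1203 + (-38 + 1/(-2 - 5*(-⅓)*(-5)))*105) = 1/(1203 + (-38 + 1/(-2 + (5/3)*(-5)))*105) = 1/(1203 + (-38 + 1/(-2 - 25/3))*105) = 1/(1203 + (-38 + 1/(-31/3))*105) = 1/(1203 + (-38 - 3/31*1)*105) = 1/(1203 + (-38 - 3/31)*105) = 1/(1203 - 1181/31*105) = 1/(1203 - 124005/31) = 1/(-86712/31) = -31/86712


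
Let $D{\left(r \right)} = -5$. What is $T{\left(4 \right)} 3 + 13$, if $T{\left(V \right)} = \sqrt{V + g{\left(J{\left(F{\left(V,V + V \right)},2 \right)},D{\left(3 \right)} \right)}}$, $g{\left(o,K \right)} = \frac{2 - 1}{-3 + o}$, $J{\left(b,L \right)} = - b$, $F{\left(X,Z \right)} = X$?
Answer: $13 + \frac{9 \sqrt{21}}{7} \approx 18.892$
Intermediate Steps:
$g{\left(o,K \right)} = \frac{1}{-3 + o}$ ($g{\left(o,K \right)} = 1 \frac{1}{-3 + o} = \frac{1}{-3 + o}$)
$T{\left(V \right)} = \sqrt{V + \frac{1}{-3 - V}}$
$T{\left(4 \right)} 3 + 13 = \sqrt{\frac{-1 + 4 \left(3 + 4\right)}{3 + 4}} \cdot 3 + 13 = \sqrt{\frac{-1 + 4 \cdot 7}{7}} \cdot 3 + 13 = \sqrt{\frac{-1 + 28}{7}} \cdot 3 + 13 = \sqrt{\frac{1}{7} \cdot 27} \cdot 3 + 13 = \sqrt{\frac{27}{7}} \cdot 3 + 13 = \frac{3 \sqrt{21}}{7} \cdot 3 + 13 = \frac{9 \sqrt{21}}{7} + 13 = 13 + \frac{9 \sqrt{21}}{7}$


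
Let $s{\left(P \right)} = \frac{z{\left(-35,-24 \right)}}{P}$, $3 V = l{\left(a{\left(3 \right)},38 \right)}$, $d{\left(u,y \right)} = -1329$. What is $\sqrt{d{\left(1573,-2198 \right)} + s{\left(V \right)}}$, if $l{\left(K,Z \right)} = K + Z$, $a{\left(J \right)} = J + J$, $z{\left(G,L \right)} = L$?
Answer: $\frac{i \sqrt{161007}}{11} \approx 36.478 i$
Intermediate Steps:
$a{\left(J \right)} = 2 J$
$V = \frac{44}{3}$ ($V = \frac{2 \cdot 3 + 38}{3} = \frac{6 + 38}{3} = \frac{1}{3} \cdot 44 = \frac{44}{3} \approx 14.667$)
$s{\left(P \right)} = - \frac{24}{P}$
$\sqrt{d{\left(1573,-2198 \right)} + s{\left(V \right)}} = \sqrt{-1329 - \frac{24}{\frac{44}{3}}} = \sqrt{-1329 - \frac{18}{11}} = \sqrt{- \frac{14637}{11}} = \frac{i \sqrt{161007}}{11}$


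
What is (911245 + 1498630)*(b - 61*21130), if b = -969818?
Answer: -5443300336500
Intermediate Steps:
(911245 + 1498630)*(b - 61*21130) = (911245 + 1498630)*(-969818 - 61*21130) = 2409875*(-969818 - 1288930) = 2409875*(-2258748) = -5443300336500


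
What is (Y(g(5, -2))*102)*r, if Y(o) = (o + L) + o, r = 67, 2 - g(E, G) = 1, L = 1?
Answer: 20502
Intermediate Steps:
g(E, G) = 1 (g(E, G) = 2 - 1*1 = 2 - 1 = 1)
Y(o) = 1 + 2*o (Y(o) = (o + 1) + o = (1 + o) + o = 1 + 2*o)
(Y(g(5, -2))*102)*r = ((1 + 2*1)*102)*67 = ((1 + 2)*102)*67 = (3*102)*67 = 306*67 = 20502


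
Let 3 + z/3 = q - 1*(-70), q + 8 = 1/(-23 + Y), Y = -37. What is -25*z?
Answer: -17695/4 ≈ -4423.8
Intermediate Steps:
q = -481/60 (q = -8 + 1/(-23 - 37) = -8 + 1/(-60) = -8 - 1/60 = -481/60 ≈ -8.0167)
z = 3539/20 (z = -9 + 3*(-481/60 - 1*(-70)) = -9 + 3*(-481/60 + 70) = -9 + 3*(3719/60) = -9 + 3719/20 = 3539/20 ≈ 176.95)
-25*z = -25*3539/20 = -17695/4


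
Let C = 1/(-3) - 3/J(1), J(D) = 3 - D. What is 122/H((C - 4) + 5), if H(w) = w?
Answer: -732/5 ≈ -146.40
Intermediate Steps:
C = -11/6 (C = 1/(-3) - 3/(3 - 1*1) = 1*(-⅓) - 3/(3 - 1) = -⅓ - 3/2 = -11/6 ≈ -1.8333)
122/H((C - 4) + 5) = 122/((-11/6 - 4) + 5) = 122/(-35/6 + 5) = 122/(-⅚) = 122*(-6/5) = -732/5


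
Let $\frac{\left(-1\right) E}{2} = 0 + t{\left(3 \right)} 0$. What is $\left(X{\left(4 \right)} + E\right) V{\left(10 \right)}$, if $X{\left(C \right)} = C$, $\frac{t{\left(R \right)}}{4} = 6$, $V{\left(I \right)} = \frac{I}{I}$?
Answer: $4$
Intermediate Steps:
$V{\left(I \right)} = 1$
$t{\left(R \right)} = 24$ ($t{\left(R \right)} = 4 \cdot 6 = 24$)
$E = 0$ ($E = - 2 \left(0 + 24 \cdot 0\right) = - 2 \left(0 + 0\right) = \left(-2\right) 0 = 0$)
$\left(X{\left(4 \right)} + E\right) V{\left(10 \right)} = \left(4 + 0\right) 1 = 4 \cdot 1 = 4$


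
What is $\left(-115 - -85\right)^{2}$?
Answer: $900$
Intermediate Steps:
$\left(-115 - -85\right)^{2} = \left(-115 + 85\right)^{2} = \left(-30\right)^{2} = 900$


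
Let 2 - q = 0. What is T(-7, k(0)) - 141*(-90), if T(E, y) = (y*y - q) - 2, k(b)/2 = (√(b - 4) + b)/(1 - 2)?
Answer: 12670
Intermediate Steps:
q = 2 (q = 2 - 1*0 = 2 + 0 = 2)
k(b) = -2*b - 2*√(-4 + b) (k(b) = 2*((√(b - 4) + b)/(1 - 2)) = 2*((√(-4 + b) + b)/(-1)) = 2*((b + √(-4 + b))*(-1)) = 2*(-b - √(-4 + b)) = -2*b - 2*√(-4 + b))
T(E, y) = -4 + y² (T(E, y) = (y*y - 1*2) - 2 = (y² - 2) - 2 = (-2 + y²) - 2 = -4 + y²)
T(-7, k(0)) - 141*(-90) = (-4 + (-2*0 - 2*√(-4 + 0))²) - 141*(-90) = (-4 + (0 - 4*I)²) + 12690 = (-4 + (-4*I)²) + 12690 = (-4 - 16) + 12690 = -20 + 12690 = 12670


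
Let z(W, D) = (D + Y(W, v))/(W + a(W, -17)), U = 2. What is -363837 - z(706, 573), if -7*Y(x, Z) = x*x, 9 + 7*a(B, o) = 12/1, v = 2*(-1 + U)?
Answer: -359735908/989 ≈ -3.6374e+5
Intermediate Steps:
v = 2 (v = 2*(-1 + 2) = 2*1 = 2)
a(B, o) = 3/7 (a(B, o) = -9/7 + (12/1)/7 = -9/7 + (12*1)/7 = -9/7 + (⅐)*12 = -9/7 + 12/7 = 3/7)
Y(x, Z) = -x²/7 (Y(x, Z) = -x*x/7 = -x²/7)
z(W, D) = (D - W²/7)/(3/7 + W) (z(W, D) = (D - W²/7)/(W + 3/7) = (D - W²/7)/(3/7 + W))
-363837 - z(706, 573) = -363837 - (-1*706² + 7*573)/(3 + 7*706) = -363837 - (-1*498436 + 4011)/(3 + 4942) = -363837 - (-498436 + 4011)/4945 = -363837 - (-494425)/4945 = -363837 - 1*(-98885/989) = -363837 + 98885/989 = -359735908/989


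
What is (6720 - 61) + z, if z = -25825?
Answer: -19166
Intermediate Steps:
(6720 - 61) + z = (6720 - 61) - 25825 = 6659 - 25825 = -19166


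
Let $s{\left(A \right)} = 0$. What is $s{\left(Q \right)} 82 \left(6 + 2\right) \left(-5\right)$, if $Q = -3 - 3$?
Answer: $0$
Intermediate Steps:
$Q = -6$
$s{\left(Q \right)} 82 \left(6 + 2\right) \left(-5\right) = 0 \cdot 82 \left(6 + 2\right) \left(-5\right) = 0 \cdot 8 \left(-5\right) = 0 \left(-40\right) = 0$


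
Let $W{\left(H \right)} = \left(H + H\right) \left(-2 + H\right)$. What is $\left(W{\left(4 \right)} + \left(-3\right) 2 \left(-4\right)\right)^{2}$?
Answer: $1600$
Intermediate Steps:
$W{\left(H \right)} = 2 H \left(-2 + H\right)$
$\left(W{\left(4 \right)} + \left(-3\right) 2 \left(-4\right)\right)^{2} = \left(2 \cdot 4 \left(-2 + 4\right) + \left(-3\right) 2 \left(-4\right)\right)^{2} = \left(2 \cdot 4 \cdot 2 - -24\right)^{2} = \left(16 + 24\right)^{2} = 40^{2} = 1600$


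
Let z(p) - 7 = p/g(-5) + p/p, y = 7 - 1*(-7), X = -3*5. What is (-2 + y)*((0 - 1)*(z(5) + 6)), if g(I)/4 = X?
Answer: -167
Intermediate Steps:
X = -15
g(I) = -60 (g(I) = 4*(-15) = -60)
y = 14 (y = 7 + 7 = 14)
z(p) = 8 - p/60 (z(p) = 7 + (p/(-60) + p/p) = 7 + (p*(-1/60) + 1) = 7 + (-p/60 + 1) = 7 + (1 - p/60) = 8 - p/60)
(-2 + y)*((0 - 1)*(z(5) + 6)) = (-2 + 14)*((0 - 1)*((8 - 1/60*5) + 6)) = 12*(-((8 - 1/12) + 6)) = 12*(-(95/12 + 6)) = 12*(-1*167/12) = 12*(-167/12) = -167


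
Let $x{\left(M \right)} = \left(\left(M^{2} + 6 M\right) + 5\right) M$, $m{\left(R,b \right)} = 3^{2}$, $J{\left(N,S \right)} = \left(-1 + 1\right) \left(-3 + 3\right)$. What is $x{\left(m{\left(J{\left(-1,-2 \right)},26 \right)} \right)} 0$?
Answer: $0$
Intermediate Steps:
$J{\left(N,S \right)} = 0$ ($J{\left(N,S \right)} = 0 \cdot 0 = 0$)
$m{\left(R,b \right)} = 9$
$x{\left(M \right)} = M \left(5 + M^{2} + 6 M\right)$ ($x{\left(M \right)} = \left(5 + M^{2} + 6 M\right) M = M \left(5 + M^{2} + 6 M\right)$)
$x{\left(m{\left(J{\left(-1,-2 \right)},26 \right)} \right)} 0 = 9 \left(5 + 9^{2} + 6 \cdot 9\right) 0 = 9 \left(5 + 81 + 54\right) 0 = 9 \cdot 140 \cdot 0 = 1260 \cdot 0 = 0$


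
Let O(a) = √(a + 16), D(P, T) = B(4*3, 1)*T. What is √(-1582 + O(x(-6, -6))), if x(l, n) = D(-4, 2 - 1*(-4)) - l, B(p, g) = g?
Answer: √(-1582 + 2*√7) ≈ 39.708*I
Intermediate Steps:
D(P, T) = T (D(P, T) = 1*T = T)
x(l, n) = 6 - l (x(l, n) = (2 - 1*(-4)) - l = (2 + 4) - l = 6 - l)
O(a) = √(16 + a)
√(-1582 + O(x(-6, -6))) = √(-1582 + √(16 + (6 - 1*(-6)))) = √(-1582 + √(16 + (6 + 6))) = √(-1582 + √(16 + 12)) = √(-1582 + √28) = √(-1582 + 2*√7)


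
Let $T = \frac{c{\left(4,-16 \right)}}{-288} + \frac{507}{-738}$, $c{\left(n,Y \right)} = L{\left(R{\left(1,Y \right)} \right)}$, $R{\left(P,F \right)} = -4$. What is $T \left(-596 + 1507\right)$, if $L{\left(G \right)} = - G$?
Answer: $- \frac{1884859}{2952} \approx -638.5$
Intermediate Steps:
$c{\left(n,Y \right)} = 4$ ($c{\left(n,Y \right)} = \left(-1\right) \left(-4\right) = 4$)
$T = - \frac{2069}{2952}$ ($T = \frac{4}{-288} + \frac{507}{-738} = 4 \left(- \frac{1}{288}\right) + 507 \left(- \frac{1}{738}\right) = - \frac{1}{72} - \frac{169}{246} = - \frac{2069}{2952} \approx -0.70088$)
$T \left(-596 + 1507\right) = - \frac{2069 \left(-596 + 1507\right)}{2952} = \left(- \frac{2069}{2952}\right) 911 = - \frac{1884859}{2952}$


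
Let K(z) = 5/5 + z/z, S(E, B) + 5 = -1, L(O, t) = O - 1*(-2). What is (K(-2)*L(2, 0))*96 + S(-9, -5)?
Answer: 762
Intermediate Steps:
L(O, t) = 2 + O (L(O, t) = O + 2 = 2 + O)
S(E, B) = -6 (S(E, B) = -5 - 1 = -6)
K(z) = 2 (K(z) = 5*(1/5) + 1 = 1 + 1 = 2)
(K(-2)*L(2, 0))*96 + S(-9, -5) = (2*(2 + 2))*96 - 6 = (2*4)*96 - 6 = 8*96 - 6 = 768 - 6 = 762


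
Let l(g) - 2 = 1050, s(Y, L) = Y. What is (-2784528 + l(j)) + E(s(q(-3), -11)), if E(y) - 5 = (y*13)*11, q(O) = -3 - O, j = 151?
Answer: -2783471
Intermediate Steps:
E(y) = 5 + 143*y (E(y) = 5 + (y*13)*11 = 5 + (13*y)*11 = 5 + 143*y)
l(g) = 1052 (l(g) = 2 + 1050 = 1052)
(-2784528 + l(j)) + E(s(q(-3), -11)) = (-2784528 + 1052) + (5 + 143*(-3 - 1*(-3))) = -2783476 + (5 + 143*(-3 + 3)) = -2783476 + (5 + 143*0) = -2783476 + (5 + 0) = -2783476 + 5 = -2783471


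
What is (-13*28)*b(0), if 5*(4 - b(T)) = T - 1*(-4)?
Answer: -5824/5 ≈ -1164.8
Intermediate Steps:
b(T) = 16/5 - T/5 (b(T) = 4 - (T - 1*(-4))/5 = 4 - (T + 4)/5 = 4 - (4 + T)/5 = 4 + (-⅘ - T/5) = 16/5 - T/5)
(-13*28)*b(0) = (-13*28)*(16/5 - ⅕*0) = -364*(16/5 + 0) = -364*16/5 = -5824/5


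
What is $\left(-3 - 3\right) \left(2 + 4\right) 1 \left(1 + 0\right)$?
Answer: $-36$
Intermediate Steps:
$\left(-3 - 3\right) \left(2 + 4\right) 1 \left(1 + 0\right) = - 6 \cdot 6 \cdot 1 \cdot 1 = - 6 \cdot 6 \cdot 1 = \left(-6\right) 6 = -36$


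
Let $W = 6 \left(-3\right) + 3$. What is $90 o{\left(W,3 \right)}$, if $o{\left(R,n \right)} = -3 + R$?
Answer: $-1620$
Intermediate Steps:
$W = -15$ ($W = -18 + 3 = -15$)
$90 o{\left(W,3 \right)} = 90 \left(-3 - 15\right) = 90 \left(-18\right) = -1620$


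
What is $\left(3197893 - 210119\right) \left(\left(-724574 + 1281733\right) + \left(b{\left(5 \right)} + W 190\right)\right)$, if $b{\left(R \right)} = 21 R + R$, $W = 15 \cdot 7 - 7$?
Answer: $1720626181086$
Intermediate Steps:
$W = 98$ ($W = 105 - 7 = 98$)
$b{\left(R \right)} = 22 R$
$\left(3197893 - 210119\right) \left(\left(-724574 + 1281733\right) + \left(b{\left(5 \right)} + W 190\right)\right) = \left(3197893 - 210119\right) \left(\left(-724574 + 1281733\right) + \left(22 \cdot 5 + 98 \cdot 190\right)\right) = 2987774 \left(557159 + \left(110 + 18620\right)\right) = 2987774 \left(557159 + 18730\right) = 2987774 \cdot 575889 = 1720626181086$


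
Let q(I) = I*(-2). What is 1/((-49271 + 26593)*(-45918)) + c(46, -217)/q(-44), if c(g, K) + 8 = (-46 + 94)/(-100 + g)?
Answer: -128559061/1272734716 ≈ -0.10101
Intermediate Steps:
q(I) = -2*I
c(g, K) = -8 + 48/(-100 + g) (c(g, K) = -8 + (-46 + 94)/(-100 + g) = -8 + 48/(-100 + g))
1/((-49271 + 26593)*(-45918)) + c(46, -217)/q(-44) = 1/((-49271 + 26593)*(-45918)) + (8*(106 - 1*46)/(-100 + 46))/((-2*(-44))) = -1/45918/(-22678) + (8*(106 - 46)/(-54))/88 = -1/22678*(-1/45918) + (8*(-1/54)*60)*(1/88) = 1/1041328404 - 80/9*1/88 = 1/1041328404 - 10/99 = -128559061/1272734716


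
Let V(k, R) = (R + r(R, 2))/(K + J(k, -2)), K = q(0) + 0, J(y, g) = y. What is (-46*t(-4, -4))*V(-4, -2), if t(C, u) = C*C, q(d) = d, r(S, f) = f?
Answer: 0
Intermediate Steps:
t(C, u) = C**2
K = 0 (K = 0 + 0 = 0)
V(k, R) = (2 + R)/k (V(k, R) = (R + 2)/(0 + k) = (2 + R)/k)
(-46*t(-4, -4))*V(-4, -2) = (-46*(-4)**2)*((2 - 2)/(-4)) = (-46*16)*(-1/4*0) = -736*0 = 0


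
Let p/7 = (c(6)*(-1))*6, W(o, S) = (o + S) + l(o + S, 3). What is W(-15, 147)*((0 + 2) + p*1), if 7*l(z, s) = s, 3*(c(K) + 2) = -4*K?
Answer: 391194/7 ≈ 55885.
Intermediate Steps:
c(K) = -2 - 4*K/3 (c(K) = -2 + (-4*K)/3 = -2 - 4*K/3)
l(z, s) = s/7
W(o, S) = 3/7 + S + o (W(o, S) = (o + S) + (⅐)*3 = (S + o) + 3/7 = 3/7 + S + o)
p = 420 (p = 7*(((-2 - 4/3*6)*(-1))*6) = 7*(((-2 - 8)*(-1))*6) = 7*(-10*(-1)*6) = 7*(10*6) = 7*60 = 420)
W(-15, 147)*((0 + 2) + p*1) = (3/7 + 147 - 15)*((0 + 2) + 420*1) = 927*(2 + 420)/7 = (927/7)*422 = 391194/7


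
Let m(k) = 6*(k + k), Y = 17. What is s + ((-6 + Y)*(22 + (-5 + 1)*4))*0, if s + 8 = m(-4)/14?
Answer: -80/7 ≈ -11.429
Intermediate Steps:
m(k) = 12*k (m(k) = 6*(2*k) = 12*k)
s = -80/7 (s = -8 + (12*(-4))/14 = -8 - 48*1/14 = -8 - 24/7 = -80/7 ≈ -11.429)
s + ((-6 + Y)*(22 + (-5 + 1)*4))*0 = -80/7 + ((-6 + 17)*(22 + (-5 + 1)*4))*0 = -80/7 + (11*(22 - 4*4))*0 = -80/7 + (11*(22 - 16))*0 = -80/7 + (11*6)*0 = -80/7 + 66*0 = -80/7 + 0 = -80/7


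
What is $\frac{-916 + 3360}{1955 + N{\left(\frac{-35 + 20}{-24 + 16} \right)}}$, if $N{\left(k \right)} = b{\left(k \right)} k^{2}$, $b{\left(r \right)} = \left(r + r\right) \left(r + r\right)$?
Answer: $\frac{2502656}{2052545} \approx 1.2193$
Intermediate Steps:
$b{\left(r \right)} = 4 r^{2}$ ($b{\left(r \right)} = 2 r 2 r = 4 r^{2}$)
$N{\left(k \right)} = 4 k^{4}$ ($N{\left(k \right)} = 4 k^{2} k^{2} = 4 k^{4}$)
$\frac{-916 + 3360}{1955 + N{\left(\frac{-35 + 20}{-24 + 16} \right)}} = \frac{-916 + 3360}{1955 + 4 \left(\frac{-35 + 20}{-24 + 16}\right)^{4}} = \frac{2444}{1955 + 4 \left(- \frac{15}{-8}\right)^{4}} = \frac{2444}{1955 + 4 \left(\left(-15\right) \left(- \frac{1}{8}\right)\right)^{4}} = \frac{2444}{1955 + 4 \left(\frac{15}{8}\right)^{4}} = \frac{2444}{1955 + 4 \cdot \frac{50625}{4096}} = \frac{2444}{1955 + \frac{50625}{1024}} = \frac{2444}{\frac{2052545}{1024}} = 2444 \cdot \frac{1024}{2052545} = \frac{2502656}{2052545}$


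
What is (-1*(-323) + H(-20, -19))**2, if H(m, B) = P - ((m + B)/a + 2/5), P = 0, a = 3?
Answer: 2815684/25 ≈ 1.1263e+5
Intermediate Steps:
H(m, B) = -2/5 - B/3 - m/3 (H(m, B) = 0 - ((m + B)/3 + 2/5) = 0 - ((B + m)*(1/3) + 2*(1/5)) = 0 - ((B/3 + m/3) + 2/5) = 0 - (2/5 + B/3 + m/3) = 0 + (-2/5 - B/3 - m/3) = -2/5 - B/3 - m/3)
(-1*(-323) + H(-20, -19))**2 = (-1*(-323) + (-2/5 - 1/3*(-19) - 1/3*(-20)))**2 = (323 + (-2/5 + 19/3 + 20/3))**2 = (323 + 63/5)**2 = (1678/5)**2 = 2815684/25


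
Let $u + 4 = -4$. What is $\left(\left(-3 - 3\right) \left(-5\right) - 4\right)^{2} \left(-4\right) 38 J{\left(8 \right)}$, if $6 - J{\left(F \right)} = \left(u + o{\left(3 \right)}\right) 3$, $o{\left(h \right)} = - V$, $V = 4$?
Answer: $-4315584$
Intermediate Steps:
$u = -8$ ($u = -4 - 4 = -8$)
$o{\left(h \right)} = -4$ ($o{\left(h \right)} = \left(-1\right) 4 = -4$)
$J{\left(F \right)} = 42$ ($J{\left(F \right)} = 6 - \left(-8 - 4\right) 3 = 6 - \left(-12\right) 3 = 6 - -36 = 6 + 36 = 42$)
$\left(\left(-3 - 3\right) \left(-5\right) - 4\right)^{2} \left(-4\right) 38 J{\left(8 \right)} = \left(\left(-3 - 3\right) \left(-5\right) - 4\right)^{2} \left(-4\right) 38 \cdot 42 = \left(\left(-6\right) \left(-5\right) - 4\right)^{2} \left(-4\right) 38 \cdot 42 = \left(30 - 4\right)^{2} \left(-4\right) 38 \cdot 42 = 26^{2} \left(-4\right) 38 \cdot 42 = 676 \left(-4\right) 38 \cdot 42 = \left(-2704\right) 38 \cdot 42 = \left(-102752\right) 42 = -4315584$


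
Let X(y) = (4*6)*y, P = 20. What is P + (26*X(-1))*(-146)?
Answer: 91124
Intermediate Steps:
X(y) = 24*y
P + (26*X(-1))*(-146) = 20 + (26*(24*(-1)))*(-146) = 20 + (26*(-24))*(-146) = 20 - 624*(-146) = 20 + 91104 = 91124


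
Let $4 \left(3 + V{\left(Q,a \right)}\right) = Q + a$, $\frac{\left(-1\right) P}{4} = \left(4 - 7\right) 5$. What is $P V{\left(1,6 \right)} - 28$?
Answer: $-103$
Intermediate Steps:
$P = 60$ ($P = - 4 \left(4 - 7\right) 5 = - 4 \left(\left(-3\right) 5\right) = \left(-4\right) \left(-15\right) = 60$)
$V{\left(Q,a \right)} = -3 + \frac{Q}{4} + \frac{a}{4}$ ($V{\left(Q,a \right)} = -3 + \frac{Q + a}{4} = -3 + \left(\frac{Q}{4} + \frac{a}{4}\right) = -3 + \frac{Q}{4} + \frac{a}{4}$)
$P V{\left(1,6 \right)} - 28 = 60 \left(-3 + \frac{1}{4} \cdot 1 + \frac{1}{4} \cdot 6\right) - 28 = 60 \left(-3 + \frac{1}{4} + \frac{3}{2}\right) - 28 = 60 \left(- \frac{5}{4}\right) - 28 = -75 - 28 = -103$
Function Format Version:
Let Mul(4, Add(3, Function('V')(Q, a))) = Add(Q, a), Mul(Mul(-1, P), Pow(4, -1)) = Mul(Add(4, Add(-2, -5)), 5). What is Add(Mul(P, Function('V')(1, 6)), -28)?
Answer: -103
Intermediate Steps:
P = 60 (P = Mul(-4, Mul(Add(4, Add(-2, -5)), 5)) = Mul(-4, Mul(Add(4, -7), 5)) = Mul(-4, Mul(-3, 5)) = Mul(-4, -15) = 60)
Function('V')(Q, a) = Add(-3, Mul(Rational(1, 4), Q), Mul(Rational(1, 4), a)) (Function('V')(Q, a) = Add(-3, Mul(Rational(1, 4), Add(Q, a))) = Add(-3, Add(Mul(Rational(1, 4), Q), Mul(Rational(1, 4), a))) = Add(-3, Mul(Rational(1, 4), Q), Mul(Rational(1, 4), a)))
Add(Mul(P, Function('V')(1, 6)), -28) = Add(Mul(60, Add(-3, Mul(Rational(1, 4), 1), Mul(Rational(1, 4), 6))), -28) = Add(Mul(60, Add(-3, Rational(1, 4), Rational(3, 2))), -28) = Add(Mul(60, Rational(-5, 4)), -28) = Add(-75, -28) = -103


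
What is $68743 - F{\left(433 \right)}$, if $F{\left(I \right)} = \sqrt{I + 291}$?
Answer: $68743 - 2 \sqrt{181} \approx 68716.0$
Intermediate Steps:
$F{\left(I \right)} = \sqrt{291 + I}$
$68743 - F{\left(433 \right)} = 68743 - \sqrt{291 + 433} = 68743 - \sqrt{724} = 68743 - 2 \sqrt{181}$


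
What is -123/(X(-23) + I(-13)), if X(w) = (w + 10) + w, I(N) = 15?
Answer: 41/7 ≈ 5.8571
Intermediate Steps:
X(w) = 10 + 2*w (X(w) = (10 + w) + w = 10 + 2*w)
-123/(X(-23) + I(-13)) = -123/((10 + 2*(-23)) + 15) = -123/((10 - 46) + 15) = -123/(-36 + 15) = -123/(-21) = -1/21*(-123) = 41/7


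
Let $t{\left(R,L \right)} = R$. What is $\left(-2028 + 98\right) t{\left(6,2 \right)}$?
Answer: $-11580$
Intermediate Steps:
$\left(-2028 + 98\right) t{\left(6,2 \right)} = \left(-2028 + 98\right) 6 = \left(-1930\right) 6 = -11580$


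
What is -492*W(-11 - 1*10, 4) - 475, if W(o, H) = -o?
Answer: -10807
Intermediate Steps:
-492*W(-11 - 1*10, 4) - 475 = -(-492)*(-11 - 1*10) - 475 = -(-492)*(-11 - 10) - 475 = -(-492)*(-21) - 475 = -492*21 - 475 = -10332 - 475 = -10807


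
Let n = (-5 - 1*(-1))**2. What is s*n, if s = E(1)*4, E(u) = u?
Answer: 64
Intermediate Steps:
n = 16 (n = (-5 + 1)**2 = (-4)**2 = 16)
s = 4 (s = 1*4 = 4)
s*n = 4*16 = 64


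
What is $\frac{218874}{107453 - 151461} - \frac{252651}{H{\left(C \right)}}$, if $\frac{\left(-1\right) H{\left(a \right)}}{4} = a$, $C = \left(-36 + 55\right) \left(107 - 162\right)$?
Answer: $- \frac{376048704}{5748545} \approx -65.416$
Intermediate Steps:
$C = -1045$ ($C = 19 \left(-55\right) = -1045$)
$H{\left(a \right)} = - 4 a$
$\frac{218874}{107453 - 151461} - \frac{252651}{H{\left(C \right)}} = \frac{218874}{107453 - 151461} - \frac{252651}{\left(-4\right) \left(-1045\right)} = \frac{218874}{107453 - 151461} - \frac{252651}{4180} = \frac{218874}{-44008} - \frac{252651}{4180} = 218874 \left(- \frac{1}{44008}\right) - \frac{252651}{4180} = - \frac{109437}{22004} - \frac{252651}{4180} = - \frac{376048704}{5748545}$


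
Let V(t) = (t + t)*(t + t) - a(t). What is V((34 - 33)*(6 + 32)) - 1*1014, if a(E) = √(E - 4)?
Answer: 4762 - √34 ≈ 4756.2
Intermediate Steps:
a(E) = √(-4 + E)
V(t) = -√(-4 + t) + 4*t² (V(t) = (t + t)*(t + t) - √(-4 + t) = (2*t)*(2*t) - √(-4 + t) = 4*t² - √(-4 + t) = -√(-4 + t) + 4*t²)
V((34 - 33)*(6 + 32)) - 1*1014 = (-√(-4 + (34 - 33)*(6 + 32)) + 4*((34 - 33)*(6 + 32))²) - 1*1014 = (-√(-4 + 1*38) + 4*(1*38)²) - 1014 = (-√(-4 + 38) + 4*38²) - 1014 = (-√34 + 4*1444) - 1014 = (-√34 + 5776) - 1014 = (5776 - √34) - 1014 = 4762 - √34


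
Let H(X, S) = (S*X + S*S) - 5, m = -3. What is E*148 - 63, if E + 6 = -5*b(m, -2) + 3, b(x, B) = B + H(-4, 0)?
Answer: 4673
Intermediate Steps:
H(X, S) = -5 + S**2 + S*X (H(X, S) = (S*X + S**2) - 5 = (S**2 + S*X) - 5 = -5 + S**2 + S*X)
b(x, B) = -5 + B (b(x, B) = B + (-5 + 0**2 + 0*(-4)) = B + (-5 + 0 + 0) = B - 5 = -5 + B)
E = 32 (E = -6 + (-5*(-5 - 2) + 3) = -6 + (-5*(-7) + 3) = -6 + (35 + 3) = -6 + 38 = 32)
E*148 - 63 = 32*148 - 63 = 4736 - 63 = 4673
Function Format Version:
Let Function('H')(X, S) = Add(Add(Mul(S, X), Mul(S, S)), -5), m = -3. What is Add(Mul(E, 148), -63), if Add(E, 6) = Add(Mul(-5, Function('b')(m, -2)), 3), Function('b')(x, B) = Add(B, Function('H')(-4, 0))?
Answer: 4673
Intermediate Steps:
Function('H')(X, S) = Add(-5, Pow(S, 2), Mul(S, X)) (Function('H')(X, S) = Add(Add(Mul(S, X), Pow(S, 2)), -5) = Add(Add(Pow(S, 2), Mul(S, X)), -5) = Add(-5, Pow(S, 2), Mul(S, X)))
Function('b')(x, B) = Add(-5, B) (Function('b')(x, B) = Add(B, Add(-5, Pow(0, 2), Mul(0, -4))) = Add(B, Add(-5, 0, 0)) = Add(B, -5) = Add(-5, B))
E = 32 (E = Add(-6, Add(Mul(-5, Add(-5, -2)), 3)) = Add(-6, Add(Mul(-5, -7), 3)) = Add(-6, Add(35, 3)) = Add(-6, 38) = 32)
Add(Mul(E, 148), -63) = Add(Mul(32, 148), -63) = Add(4736, -63) = 4673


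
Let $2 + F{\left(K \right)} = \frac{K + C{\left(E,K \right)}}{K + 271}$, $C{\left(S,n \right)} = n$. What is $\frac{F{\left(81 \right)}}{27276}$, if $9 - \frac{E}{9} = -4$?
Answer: $- \frac{271}{4800576} \approx -5.6452 \cdot 10^{-5}$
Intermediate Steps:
$E = 117$ ($E = 81 - -36 = 81 + 36 = 117$)
$F{\left(K \right)} = -2 + \frac{2 K}{271 + K}$ ($F{\left(K \right)} = -2 + \frac{K + K}{K + 271} = -2 + \frac{2 K}{271 + K}$)
$\frac{F{\left(81 \right)}}{27276} = \frac{\left(-542\right) \frac{1}{271 + 81}}{27276} = - \frac{542}{352} \cdot \frac{1}{27276} = \left(-542\right) \frac{1}{352} \cdot \frac{1}{27276} = \left(- \frac{271}{176}\right) \frac{1}{27276} = - \frac{271}{4800576}$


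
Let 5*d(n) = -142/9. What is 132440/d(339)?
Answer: -2979900/71 ≈ -41970.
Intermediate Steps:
d(n) = -142/45 (d(n) = (-142/9)/5 = (-142*⅑)/5 = (⅕)*(-142/9) = -142/45)
132440/d(339) = 132440/(-142/45) = 132440*(-45/142) = -2979900/71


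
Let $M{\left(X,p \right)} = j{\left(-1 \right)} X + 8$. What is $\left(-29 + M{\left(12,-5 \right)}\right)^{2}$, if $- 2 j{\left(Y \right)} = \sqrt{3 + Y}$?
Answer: $513 + 252 \sqrt{2} \approx 869.38$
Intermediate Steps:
$j{\left(Y \right)} = - \frac{\sqrt{3 + Y}}{2}$
$M{\left(X,p \right)} = 8 - \frac{X \sqrt{2}}{2}$ ($M{\left(X,p \right)} = - \frac{\sqrt{3 - 1}}{2} X + 8 = - \frac{\sqrt{2}}{2} X + 8 = - \frac{X \sqrt{2}}{2} + 8 = 8 - \frac{X \sqrt{2}}{2}$)
$\left(-29 + M{\left(12,-5 \right)}\right)^{2} = \left(-29 + \left(8 - 6 \sqrt{2}\right)\right)^{2} = \left(-21 - 6 \sqrt{2}\right)^{2}$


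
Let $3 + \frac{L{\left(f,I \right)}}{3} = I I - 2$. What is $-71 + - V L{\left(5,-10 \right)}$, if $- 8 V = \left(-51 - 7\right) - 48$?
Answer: $- \frac{15389}{4} \approx -3847.3$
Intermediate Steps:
$L{\left(f,I \right)} = -15 + 3 I^{2}$ ($L{\left(f,I \right)} = -9 + 3 \left(I I - 2\right) = -9 + 3 \left(I^{2} - 2\right) = -9 + 3 \left(-2 + I^{2}\right) = -9 + \left(-6 + 3 I^{2}\right) = -15 + 3 I^{2}$)
$V = \frac{53}{4}$ ($V = - \frac{\left(-51 - 7\right) - 48}{8} = - \frac{-58 - 48}{8} = \left(- \frac{1}{8}\right) \left(-106\right) = \frac{53}{4} \approx 13.25$)
$-71 + - V L{\left(5,-10 \right)} = -71 + \left(-1\right) \frac{53}{4} \left(-15 + 3 \left(-10\right)^{2}\right) = -71 - \frac{53 \left(-15 + 3 \cdot 100\right)}{4} = -71 - \frac{53 \left(-15 + 300\right)}{4} = -71 - \frac{15105}{4} = - \frac{15389}{4}$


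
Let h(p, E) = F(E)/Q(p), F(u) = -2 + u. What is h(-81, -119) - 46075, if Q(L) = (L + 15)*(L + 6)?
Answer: -20733761/450 ≈ -46075.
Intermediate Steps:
Q(L) = (6 + L)*(15 + L) (Q(L) = (15 + L)*(6 + L) = (6 + L)*(15 + L))
h(p, E) = (-2 + E)/(90 + p**2 + 21*p)
h(-81, -119) - 46075 = (-2 - 119)/(90 + (-81)**2 + 21*(-81)) - 46075 = -121/(90 + 6561 - 1701) - 46075 = -121/4950 - 46075 = (1/4950)*(-121) - 46075 = -11/450 - 46075 = -20733761/450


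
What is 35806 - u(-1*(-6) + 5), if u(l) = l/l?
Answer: 35805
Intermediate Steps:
u(l) = 1
35806 - u(-1*(-6) + 5) = 35806 - 1*1 = 35806 - 1 = 35805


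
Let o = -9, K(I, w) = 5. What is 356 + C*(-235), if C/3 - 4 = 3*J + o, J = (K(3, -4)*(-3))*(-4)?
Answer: -123019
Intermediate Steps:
J = 60 (J = (5*(-3))*(-4) = -15*(-4) = 60)
C = 525 (C = 12 + 3*(3*60 - 9) = 12 + 3*(180 - 9) = 12 + 3*171 = 12 + 513 = 525)
356 + C*(-235) = 356 + 525*(-235) = 356 - 123375 = -123019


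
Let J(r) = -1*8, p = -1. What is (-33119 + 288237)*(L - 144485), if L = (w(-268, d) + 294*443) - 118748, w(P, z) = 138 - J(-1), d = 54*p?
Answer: -33891150710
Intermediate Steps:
d = -54 (d = 54*(-1) = -54)
J(r) = -8
w(P, z) = 146 (w(P, z) = 138 - 1*(-8) = 138 + 8 = 146)
L = 11640 (L = (146 + 294*443) - 118748 = (146 + 130242) - 118748 = 130388 - 118748 = 11640)
(-33119 + 288237)*(L - 144485) = (-33119 + 288237)*(11640 - 144485) = 255118*(-132845) = -33891150710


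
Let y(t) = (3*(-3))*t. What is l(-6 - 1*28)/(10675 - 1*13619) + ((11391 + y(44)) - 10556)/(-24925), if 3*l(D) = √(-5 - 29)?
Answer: -439/24925 - I*√34/8832 ≈ -0.017613 - 0.00066021*I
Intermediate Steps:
l(D) = I*√34/3 (l(D) = √(-5 - 29)/3 = √(-34)/3 = (I*√34)/3 = I*√34/3)
y(t) = -9*t
l(-6 - 1*28)/(10675 - 1*13619) + ((11391 + y(44)) - 10556)/(-24925) = (I*√34/3)/(10675 - 1*13619) + ((11391 - 9*44) - 10556)/(-24925) = (I*√34/3)/(10675 - 13619) + ((11391 - 396) - 10556)*(-1/24925) = (I*√34/3)/(-2944) + (10995 - 10556)*(-1/24925) = (I*√34/3)*(-1/2944) + 439*(-1/24925) = -I*√34/8832 - 439/24925 = -439/24925 - I*√34/8832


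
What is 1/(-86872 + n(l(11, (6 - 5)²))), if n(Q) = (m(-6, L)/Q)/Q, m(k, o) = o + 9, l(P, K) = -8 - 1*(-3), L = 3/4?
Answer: -100/8687161 ≈ -1.1511e-5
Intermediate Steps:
L = ¾ (L = 3*(¼) = ¾ ≈ 0.75000)
l(P, K) = -5 (l(P, K) = -8 + 3 = -5)
m(k, o) = 9 + o
n(Q) = 39/(4*Q²) (n(Q) = ((9 + ¾)/Q)/Q = (39/(4*Q))/Q = 39/(4*Q²))
1/(-86872 + n(l(11, (6 - 5)²))) = 1/(-86872 + (39/4)/(-5)²) = 1/(-86872 + (39/4)*(1/25)) = 1/(-86872 + 39/100) = 1/(-8687161/100) = -100/8687161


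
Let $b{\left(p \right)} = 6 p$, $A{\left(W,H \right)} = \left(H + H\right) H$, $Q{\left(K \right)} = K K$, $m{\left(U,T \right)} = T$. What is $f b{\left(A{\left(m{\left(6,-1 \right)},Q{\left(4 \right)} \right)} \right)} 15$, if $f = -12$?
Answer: $-552960$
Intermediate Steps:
$Q{\left(K \right)} = K^{2}$
$A{\left(W,H \right)} = 2 H^{2}$ ($A{\left(W,H \right)} = 2 H H = 2 H^{2}$)
$f b{\left(A{\left(m{\left(6,-1 \right)},Q{\left(4 \right)} \right)} \right)} 15 = - 12 \cdot 6 \cdot 2 \left(4^{2}\right)^{2} \cdot 15 = - 12 \cdot 6 \cdot 2 \cdot 16^{2} \cdot 15 = - 12 \cdot 6 \cdot 2 \cdot 256 \cdot 15 = - 12 \cdot 6 \cdot 512 \cdot 15 = \left(-12\right) 3072 \cdot 15 = \left(-36864\right) 15 = -552960$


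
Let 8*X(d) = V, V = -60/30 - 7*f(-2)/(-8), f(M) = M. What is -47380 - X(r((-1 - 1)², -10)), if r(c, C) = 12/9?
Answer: -1516145/32 ≈ -47380.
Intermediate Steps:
r(c, C) = 4/3 (r(c, C) = 12*(⅑) = 4/3)
V = -15/4 (V = -60/30 - 7*(-2)/(-8) = -60*1/30 + 14*(-⅛) = -2 - 7/4 = -15/4 ≈ -3.7500)
X(d) = -15/32 (X(d) = (⅛)*(-15/4) = -15/32)
-47380 - X(r((-1 - 1)², -10)) = -47380 - 1*(-15/32) = -47380 + 15/32 = -1516145/32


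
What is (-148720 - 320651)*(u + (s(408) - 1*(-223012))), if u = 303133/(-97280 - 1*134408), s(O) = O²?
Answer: -42354448977678705/231688 ≈ -1.8281e+11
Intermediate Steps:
u = -303133/231688 (u = 303133/(-97280 - 134408) = 303133/(-231688) = 303133*(-1/231688) = -303133/231688 ≈ -1.3084)
(-148720 - 320651)*(u + (s(408) - 1*(-223012))) = (-148720 - 320651)*(-303133/231688 + (408² - 1*(-223012))) = -469371*(-303133/231688 + (166464 + 223012)) = -469371*(-303133/231688 + 389476) = -469371*90236612355/231688 = -42354448977678705/231688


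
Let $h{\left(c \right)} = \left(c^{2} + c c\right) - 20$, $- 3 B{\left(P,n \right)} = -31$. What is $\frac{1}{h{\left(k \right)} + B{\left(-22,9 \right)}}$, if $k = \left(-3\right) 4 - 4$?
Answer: $\frac{3}{1507} \approx 0.0019907$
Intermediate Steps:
$B{\left(P,n \right)} = \frac{31}{3}$ ($B{\left(P,n \right)} = \left(- \frac{1}{3}\right) \left(-31\right) = \frac{31}{3}$)
$k = -16$ ($k = -12 - 4 = -16$)
$h{\left(c \right)} = -20 + 2 c^{2}$ ($h{\left(c \right)} = \left(c^{2} + c^{2}\right) - 20 = 2 c^{2} - 20 = -20 + 2 c^{2}$)
$\frac{1}{h{\left(k \right)} + B{\left(-22,9 \right)}} = \frac{1}{\left(-20 + 2 \left(-16\right)^{2}\right) + \frac{31}{3}} = \frac{1}{\left(-20 + 2 \cdot 256\right) + \frac{31}{3}} = \frac{1}{\left(-20 + 512\right) + \frac{31}{3}} = \frac{1}{492 + \frac{31}{3}} = \frac{1}{\frac{1507}{3}} = \frac{3}{1507}$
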